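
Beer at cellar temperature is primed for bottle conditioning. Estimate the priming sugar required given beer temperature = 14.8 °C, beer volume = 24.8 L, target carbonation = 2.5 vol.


residual = 14.695·(0.01821 + 0.09011·e^(−0.04·T));  sugar = (target − residual)·4.0·V
residual = 14.695·(0.01821 + 0.09011·e^(−0.04·14.8)) = 1.0002
sugar = (2.5 − 1.0002)·4.0·24.8

148.7850 g


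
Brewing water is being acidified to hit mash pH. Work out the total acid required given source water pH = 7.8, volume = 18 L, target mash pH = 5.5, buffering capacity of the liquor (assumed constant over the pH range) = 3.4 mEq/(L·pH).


acid = buffering capacity · (pH_source − pH_target) · V
acid = 3.4 · (7.8 − 5.5) · 18

140.7600 mEq


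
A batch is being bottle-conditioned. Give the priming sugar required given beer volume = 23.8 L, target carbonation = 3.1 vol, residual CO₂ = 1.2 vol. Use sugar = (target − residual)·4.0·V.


sugar = (3.1 − 1.2)·4.0·23.8

180.8800 g


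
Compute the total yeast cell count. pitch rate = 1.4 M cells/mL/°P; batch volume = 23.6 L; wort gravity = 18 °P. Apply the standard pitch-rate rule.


cells (billions) = rate · V_L · °P
cells = 1.4 · 23.6 · 18

594.7200 billion cells


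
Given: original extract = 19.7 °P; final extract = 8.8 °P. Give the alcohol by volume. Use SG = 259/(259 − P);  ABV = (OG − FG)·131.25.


OG = 259/(259 − 19.7) = 1.0823
FG = 259/(259 − 8.8) = 1.0352
ABV = (1.0823 − 1.0352)·131.25

6.1886 % ABV


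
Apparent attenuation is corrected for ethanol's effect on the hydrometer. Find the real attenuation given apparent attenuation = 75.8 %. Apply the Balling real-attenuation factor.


RA = AA · 0.8192
RA = 75.8 · 0.8192

62.0954 %


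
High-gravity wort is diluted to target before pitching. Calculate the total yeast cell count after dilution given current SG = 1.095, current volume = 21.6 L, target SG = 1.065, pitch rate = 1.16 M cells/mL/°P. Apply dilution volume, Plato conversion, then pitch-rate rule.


V_w = V·((SG_c−1)/(SG_t−1)−1);  °P = 259 − 259/SG_t;  cells = rate·(V+V_w)·°P
V_w = 21.6·((1.095−1)/(1.065−1)−1) = 9.9692
V_final = 21.6 + 9.9692 = 31.5692
°P = 259 − 259/1.065 = 15.8075
cells = 1.16·31.5692·15.8075

578.8759 billion cells


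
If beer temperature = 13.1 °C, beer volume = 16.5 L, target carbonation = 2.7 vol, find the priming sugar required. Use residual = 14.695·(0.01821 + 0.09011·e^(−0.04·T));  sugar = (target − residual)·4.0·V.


residual = 14.695·(0.01821 + 0.09011·e^(−0.04·13.1)) = 1.0517
sugar = (2.7 − 1.0517)·4.0·16.5

108.7880 g


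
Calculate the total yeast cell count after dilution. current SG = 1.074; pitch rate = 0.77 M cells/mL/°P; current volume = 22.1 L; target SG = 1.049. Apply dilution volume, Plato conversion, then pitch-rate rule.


V_w = V·((SG_c−1)/(SG_t−1)−1);  °P = 259 − 259/SG_t;  cells = rate·(V+V_w)·°P
V_w = 22.1·((1.074−1)/(1.049−1)−1) = 11.2755
V_final = 22.1 + 11.2755 = 33.3755
°P = 259 − 259/1.049 = 12.0982
cells = 0.77·33.3755·12.0982

310.9131 billion cells


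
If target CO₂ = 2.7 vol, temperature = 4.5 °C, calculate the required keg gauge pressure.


psi = vols/(0.01821 + 0.09011·e^(−0.04·T)) − 14.695
psi = 2.7/(0.01821 + 0.09011·e^(−0.04·4.5)) − 14.695

14.1894 psi


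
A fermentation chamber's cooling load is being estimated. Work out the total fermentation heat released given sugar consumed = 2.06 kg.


Q = m_sugar · 590 kJ/kg
Q = 2.06 · 590

1215.4000 kJ


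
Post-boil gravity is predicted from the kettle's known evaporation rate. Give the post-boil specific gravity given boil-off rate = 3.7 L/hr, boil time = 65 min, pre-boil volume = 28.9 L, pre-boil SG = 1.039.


V_post = V_pre − rate·(t/60);  SG_post = 1 + (SG_pre−1)·V_pre/V_post
V_post = 28.9 − 3.7·(65/60) = 24.8917
SG_post = 1 + (1.039 − 1)·28.9/24.8917

1.0453


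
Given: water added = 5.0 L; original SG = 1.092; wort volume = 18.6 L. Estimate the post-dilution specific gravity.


SG_new = 1 + (SG_old − 1)·V_old/(V_old + V_water)
pts = (1.092 − 1)·1000·18.6/(18.6 + 5.0) = 72.5085
SG_new = 1 + 72.5085/1000

1.0725


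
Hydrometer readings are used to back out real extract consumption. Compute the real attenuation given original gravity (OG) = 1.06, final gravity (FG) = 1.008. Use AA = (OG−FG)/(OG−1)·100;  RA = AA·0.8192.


AA = (1.06 − 1.008)/(1.06 − 1)·100 = 86.6667
RA = 86.6667·0.8192

70.9973 %


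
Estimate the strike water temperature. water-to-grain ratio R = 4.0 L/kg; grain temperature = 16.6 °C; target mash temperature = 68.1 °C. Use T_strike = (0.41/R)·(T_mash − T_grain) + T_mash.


T_strike = (0.41/4.0)·(68.1 − 16.6) + 68.1

73.3787 °C


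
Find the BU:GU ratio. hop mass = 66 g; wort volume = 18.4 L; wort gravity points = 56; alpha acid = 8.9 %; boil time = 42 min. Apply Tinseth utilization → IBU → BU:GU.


U = 1.65·0.000125^(GP/1000)·(1−e^(−0.04t))/4.15;  IBU = (α/100)·m·U·1000/V;  BU:GU = IBU/GP
U = 1.65·0.000125^(56/1000)·(1−e^(−0.04·42))/4.15 = 0.1956
IBU = (8.9/100)·66·0.1956·1000/18.4 = 62.4315
BU:GU = 62.4315/56

1.1148


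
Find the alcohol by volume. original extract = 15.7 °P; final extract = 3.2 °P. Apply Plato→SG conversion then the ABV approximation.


SG = 259/(259 − P);  ABV = (OG − FG)·131.25
OG = 259/(259 − 15.7) = 1.0645
FG = 259/(259 − 3.2) = 1.0125
ABV = (1.0645 − 1.0125)·131.25

6.8276 % ABV


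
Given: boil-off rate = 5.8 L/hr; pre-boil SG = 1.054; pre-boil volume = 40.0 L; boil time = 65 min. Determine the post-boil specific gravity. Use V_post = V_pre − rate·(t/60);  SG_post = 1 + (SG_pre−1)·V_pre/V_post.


V_post = 40.0 − 5.8·(65/60) = 33.7167
SG_post = 1 + (1.054 − 1)·40.0/33.7167

1.0641


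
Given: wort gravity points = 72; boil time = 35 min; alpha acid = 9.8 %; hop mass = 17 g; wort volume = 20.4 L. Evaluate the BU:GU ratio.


U = 1.65·0.000125^(GP/1000)·(1−e^(−0.04t))/4.15;  IBU = (α/100)·m·U·1000/V;  BU:GU = IBU/GP
U = 1.65·0.000125^(72/1000)·(1−e^(−0.04·35))/4.15 = 0.1568
IBU = (9.8/100)·17·0.1568·1000/20.4 = 12.8081
BU:GU = 12.8081/72

0.1779


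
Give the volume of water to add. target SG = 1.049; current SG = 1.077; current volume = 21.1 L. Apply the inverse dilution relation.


V_water = V·((SG_curr − 1)/(SG_target − 1) − 1)
V_water = 21.1·((1.077 − 1)/(1.049 − 1) − 1)

12.0571 L


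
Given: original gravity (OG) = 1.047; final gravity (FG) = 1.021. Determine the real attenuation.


AA = (OG−FG)/(OG−1)·100;  RA = AA·0.8192
AA = (1.047 − 1.021)/(1.047 − 1)·100 = 55.3191
RA = 55.3191·0.8192

45.3174 %


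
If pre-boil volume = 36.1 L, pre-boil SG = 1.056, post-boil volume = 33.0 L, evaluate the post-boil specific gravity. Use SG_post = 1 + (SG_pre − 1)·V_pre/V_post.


pts_pre = (1.056 − 1)·1000 = 56.0000
pts_post = 56.0000·36.1/33.0 = 61.2606
SG_post = 1 + 61.2606/1000

1.0613


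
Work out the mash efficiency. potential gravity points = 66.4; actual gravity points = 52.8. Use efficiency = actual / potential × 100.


efficiency = 52.8 / 66.4 × 100

79.5181 %


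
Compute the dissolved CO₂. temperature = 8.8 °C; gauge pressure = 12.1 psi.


vols = (P + 14.695)·(0.01821 + 0.09011·e^(−0.04·T))
vols = (12.1 + 14.695)·(0.01821 + 0.09011·e^(−0.04·8.8))

2.1860 volumes


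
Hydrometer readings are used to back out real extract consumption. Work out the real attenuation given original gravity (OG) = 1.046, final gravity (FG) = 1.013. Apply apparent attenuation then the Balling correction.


AA = (OG−FG)/(OG−1)·100;  RA = AA·0.8192
AA = (1.046 − 1.013)/(1.046 − 1)·100 = 71.7391
RA = 71.7391·0.8192

58.7687 %


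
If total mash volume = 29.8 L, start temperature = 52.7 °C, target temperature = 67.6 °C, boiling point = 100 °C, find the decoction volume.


V_dec = V_total·(T_target − T_start)/(T_boil − T_start)
V_dec = 29.8·(67.6 − 52.7)/(100 − 52.7)

9.3873 L


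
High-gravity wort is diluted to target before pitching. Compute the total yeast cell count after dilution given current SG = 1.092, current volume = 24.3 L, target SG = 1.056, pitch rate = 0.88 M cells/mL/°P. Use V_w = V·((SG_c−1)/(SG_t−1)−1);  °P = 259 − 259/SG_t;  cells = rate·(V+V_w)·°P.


V_w = 24.3·((1.092−1)/(1.056−1)−1) = 15.6214
V_final = 24.3 + 15.6214 = 39.9214
°P = 259 − 259/1.056 = 13.7348
cells = 0.88·39.9214·13.7348

482.5170 billion cells


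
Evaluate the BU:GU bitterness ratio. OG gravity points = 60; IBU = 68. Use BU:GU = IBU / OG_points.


BU:GU = 68 / 60

1.1333


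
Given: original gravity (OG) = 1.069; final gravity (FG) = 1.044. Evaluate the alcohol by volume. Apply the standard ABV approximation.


ABV = (OG − FG) · 131.25
ABV = (1.069 − 1.044) · 131.25

3.2812 % ABV


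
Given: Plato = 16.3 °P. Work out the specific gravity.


SG = 259/(259 − P)
SG = 259/(259 − 16.3)

1.0672


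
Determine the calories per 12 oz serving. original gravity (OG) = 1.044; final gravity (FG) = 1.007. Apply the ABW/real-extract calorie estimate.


ABW = (OG−FG)·131.25·0.79/FG;  °P = 259 − 259/SG (for OG→OE and FG→AE);  RE = 0.1808·OE + 0.8192·AE;  Cal = (6.9·ABW + 4·(RE−0.1))·FG·3.55
ABW = (1.044 − 1.007)·131.25·0.79/1.007 = 3.8098
OE = 259 − 259/1.044 = 10.9157 °P
AE = 259 − 259/1.007 = 1.8004 °P
RE = 0.1808·10.9157 + 0.8192·1.8004 = 3.4484 °P
Cal = (6.9·3.8098 + 4·(3.4484−0.1))·1.007·3.55

141.8543 kcal


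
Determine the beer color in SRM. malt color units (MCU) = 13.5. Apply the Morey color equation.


SRM = 1.4922 · MCU^0.6859
SRM = 1.4922 · 13.5^0.6859

8.8945 SRM


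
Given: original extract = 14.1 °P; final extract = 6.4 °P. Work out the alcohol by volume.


SG = 259/(259 − P);  ABV = (OG − FG)·131.25
OG = 259/(259 − 14.1) = 1.0576
FG = 259/(259 − 6.4) = 1.0253
ABV = (1.0576 − 1.0253)·131.25

4.2312 % ABV


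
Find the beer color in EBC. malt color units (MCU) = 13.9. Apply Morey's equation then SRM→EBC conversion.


SRM = 1.4922·MCU^0.6859;  EBC = SRM·1.97
SRM = 1.4922·13.9^0.6859 = 9.0745
EBC = 9.0745·1.97

17.8767 EBC


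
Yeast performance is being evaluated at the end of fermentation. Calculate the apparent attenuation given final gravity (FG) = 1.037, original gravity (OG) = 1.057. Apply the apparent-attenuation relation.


AA = (OG − FG)/(OG − 1) · 100
AA = (1.057 − 1.037)/(1.057 − 1) · 100

35.0877 %


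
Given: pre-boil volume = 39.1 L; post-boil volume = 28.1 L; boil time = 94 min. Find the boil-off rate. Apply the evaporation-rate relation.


rate = (V_pre − V_post) / (t_min/60)
rate = (39.1 − 28.1) / (94/60)

7.0213 L/hr


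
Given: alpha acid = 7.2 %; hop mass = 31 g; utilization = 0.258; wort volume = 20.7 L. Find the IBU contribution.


IBU = (α/100)·mass·U·1000 / V
IBU = (7.2/100)·31·0.258·1000 / 20.7

27.8191 IBU


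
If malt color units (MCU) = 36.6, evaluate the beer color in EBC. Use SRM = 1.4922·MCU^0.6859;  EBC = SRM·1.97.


SRM = 1.4922·36.6^0.6859 = 17.6286
EBC = 17.6286·1.97

34.7284 EBC


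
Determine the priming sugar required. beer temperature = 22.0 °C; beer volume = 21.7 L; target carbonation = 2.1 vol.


residual = 14.695·(0.01821 + 0.09011·e^(−0.04·T));  sugar = (target − residual)·4.0·V
residual = 14.695·(0.01821 + 0.09011·e^(−0.04·22.0)) = 0.8168
sugar = (2.1 − 0.8168)·4.0·21.7

111.3785 g


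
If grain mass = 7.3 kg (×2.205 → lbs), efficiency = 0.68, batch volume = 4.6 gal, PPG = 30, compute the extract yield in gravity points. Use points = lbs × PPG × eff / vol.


lbs = 7.3 × 2.205 = 16.0965
points = 16.0965 × 30 × 0.68 / 4.6

71.3845 points


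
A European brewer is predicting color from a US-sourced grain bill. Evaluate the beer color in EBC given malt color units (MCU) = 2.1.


SRM = 1.4922·MCU^0.6859;  EBC = SRM·1.97
SRM = 1.4922·2.1^0.6859 = 2.4822
EBC = 2.4822·1.97

4.8899 EBC


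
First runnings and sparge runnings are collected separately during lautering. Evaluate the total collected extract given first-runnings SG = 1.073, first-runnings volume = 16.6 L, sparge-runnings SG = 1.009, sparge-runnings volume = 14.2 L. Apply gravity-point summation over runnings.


total = Σ (SG_i − 1)·1000·V_i
first = (1.073 − 1)·1000·16.6 = 1211.8000
sparge = (1.009 − 1)·1000·14.2 = 127.8000
total = 1211.8000 + 127.8000

1339.6000 gravity·L


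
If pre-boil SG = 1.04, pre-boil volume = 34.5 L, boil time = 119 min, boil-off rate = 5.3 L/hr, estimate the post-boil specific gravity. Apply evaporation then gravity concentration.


V_post = V_pre − rate·(t/60);  SG_post = 1 + (SG_pre−1)·V_pre/V_post
V_post = 34.5 − 5.3·(119/60) = 23.9883
SG_post = 1 + (1.04 − 1)·34.5/23.9883

1.0575


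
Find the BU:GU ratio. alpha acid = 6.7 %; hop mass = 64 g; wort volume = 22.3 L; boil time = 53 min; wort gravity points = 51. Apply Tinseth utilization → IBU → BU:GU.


U = 1.65·0.000125^(GP/1000)·(1−e^(−0.04t))/4.15;  IBU = (α/100)·m·U·1000/V;  BU:GU = IBU/GP
U = 1.65·0.000125^(51/1000)·(1−e^(−0.04·53))/4.15 = 0.2212
IBU = (6.7/100)·64·0.2212·1000/22.3 = 42.5398
BU:GU = 42.5398/51

0.8341


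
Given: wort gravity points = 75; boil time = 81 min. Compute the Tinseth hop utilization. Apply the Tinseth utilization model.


U = 1.65·0.000125^(GP/1000) · (1 − e^(−0.04·t))/4.15
bigness = 1.65·0.000125^(75/1000) = 0.8409
boil_factor = (1 − e^(−0.04·81))/4.15 = 0.2315
U = 0.8409 · 0.2315

0.1947


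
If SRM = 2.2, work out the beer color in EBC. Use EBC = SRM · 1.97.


EBC = 2.2 · 1.97

4.3340 EBC


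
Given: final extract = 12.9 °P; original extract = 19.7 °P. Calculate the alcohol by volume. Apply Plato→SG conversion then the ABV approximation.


SG = 259/(259 − P);  ABV = (OG − FG)·131.25
OG = 259/(259 − 19.7) = 1.0823
FG = 259/(259 − 12.9) = 1.0524
ABV = (1.0823 − 1.0524)·131.25

3.9251 % ABV


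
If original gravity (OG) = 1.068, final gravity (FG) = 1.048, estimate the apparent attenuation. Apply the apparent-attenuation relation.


AA = (OG − FG)/(OG − 1) · 100
AA = (1.068 − 1.048)/(1.068 − 1) · 100

29.4118 %


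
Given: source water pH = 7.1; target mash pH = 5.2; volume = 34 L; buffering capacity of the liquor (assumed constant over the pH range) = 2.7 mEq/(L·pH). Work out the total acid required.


acid = buffering capacity · (pH_source − pH_target) · V
acid = 2.7 · (7.1 − 5.2) · 34

174.4200 mEq


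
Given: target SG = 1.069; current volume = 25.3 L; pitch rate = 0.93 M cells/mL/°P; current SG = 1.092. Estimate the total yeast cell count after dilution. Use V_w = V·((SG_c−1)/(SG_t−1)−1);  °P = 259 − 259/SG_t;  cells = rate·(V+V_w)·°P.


V_w = 25.3·((1.092−1)/(1.069−1)−1) = 8.4333
V_final = 25.3 + 8.4333 = 33.7333
°P = 259 − 259/1.069 = 16.7175
cells = 0.93·33.7333·16.7175

524.4612 billion cells


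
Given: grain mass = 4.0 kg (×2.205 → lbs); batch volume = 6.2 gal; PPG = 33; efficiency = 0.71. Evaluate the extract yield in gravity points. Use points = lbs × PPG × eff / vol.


lbs = 4.0 × 2.205 = 8.8200
points = 8.8200 × 33 × 0.71 / 6.2

33.3311 points


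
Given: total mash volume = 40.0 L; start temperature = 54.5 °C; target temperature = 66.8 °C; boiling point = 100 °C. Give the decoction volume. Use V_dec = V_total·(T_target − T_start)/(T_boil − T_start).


V_dec = 40.0·(66.8 − 54.5)/(100 − 54.5)

10.8132 L


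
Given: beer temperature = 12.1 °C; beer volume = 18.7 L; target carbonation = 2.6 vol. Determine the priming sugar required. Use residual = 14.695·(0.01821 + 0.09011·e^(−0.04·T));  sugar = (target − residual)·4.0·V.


residual = 14.695·(0.01821 + 0.09011·e^(−0.04·12.1)) = 1.0837
sugar = (2.6 − 1.0837)·4.0·18.7

113.4194 g


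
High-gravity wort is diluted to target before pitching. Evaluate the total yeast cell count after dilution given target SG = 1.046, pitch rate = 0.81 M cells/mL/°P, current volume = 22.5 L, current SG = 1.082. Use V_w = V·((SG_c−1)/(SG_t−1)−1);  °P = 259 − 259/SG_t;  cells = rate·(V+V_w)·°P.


V_w = 22.5·((1.082−1)/(1.046−1)−1) = 17.6087
V_final = 22.5 + 17.6087 = 40.1087
°P = 259 − 259/1.046 = 11.3901
cells = 0.81·40.1087·11.3901

370.0407 billion cells


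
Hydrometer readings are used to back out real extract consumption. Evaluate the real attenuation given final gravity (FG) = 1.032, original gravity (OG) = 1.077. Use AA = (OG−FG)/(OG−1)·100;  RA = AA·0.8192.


AA = (1.077 − 1.032)/(1.077 − 1)·100 = 58.4416
RA = 58.4416·0.8192

47.8753 %


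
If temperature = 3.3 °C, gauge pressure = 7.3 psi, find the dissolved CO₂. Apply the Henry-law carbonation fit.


vols = (P + 14.695)·(0.01821 + 0.09011·e^(−0.04·T))
vols = (7.3 + 14.695)·(0.01821 + 0.09011·e^(−0.04·3.3))

2.1374 volumes


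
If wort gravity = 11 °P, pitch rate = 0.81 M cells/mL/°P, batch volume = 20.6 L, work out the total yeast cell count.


cells (billions) = rate · V_L · °P
cells = 0.81 · 20.6 · 11

183.5460 billion cells


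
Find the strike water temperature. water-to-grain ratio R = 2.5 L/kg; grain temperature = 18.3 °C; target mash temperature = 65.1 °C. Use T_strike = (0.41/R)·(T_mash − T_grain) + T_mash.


T_strike = (0.41/2.5)·(65.1 − 18.3) + 65.1

72.7752 °C


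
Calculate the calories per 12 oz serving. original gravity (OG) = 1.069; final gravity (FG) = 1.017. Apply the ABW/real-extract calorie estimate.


ABW = (OG−FG)·131.25·0.79/FG;  °P = 259 − 259/SG (for OG→OE and FG→AE);  RE = 0.1808·OE + 0.8192·AE;  Cal = (6.9·ABW + 4·(RE−0.1))·FG·3.55
ABW = (1.069 − 1.017)·131.25·0.79/1.017 = 5.3016
OE = 259 − 259/1.069 = 16.7175 °P
AE = 259 − 259/1.017 = 4.3294 °P
RE = 0.1808·16.7175 + 0.8192·4.3294 = 6.5692 °P
Cal = (6.9·5.3016 + 4·(6.5692−0.1))·1.017·3.55

225.4947 kcal


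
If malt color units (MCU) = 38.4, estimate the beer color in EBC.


SRM = 1.4922·MCU^0.6859;  EBC = SRM·1.97
SRM = 1.4922·38.4^0.6859 = 18.2188
EBC = 18.2188·1.97

35.8910 EBC


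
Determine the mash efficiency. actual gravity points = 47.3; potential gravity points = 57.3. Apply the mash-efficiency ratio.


efficiency = actual / potential × 100
efficiency = 47.3 / 57.3 × 100

82.5480 %


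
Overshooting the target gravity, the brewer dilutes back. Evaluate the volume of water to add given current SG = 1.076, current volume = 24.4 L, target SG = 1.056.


V_water = V·((SG_curr − 1)/(SG_target − 1) − 1)
V_water = 24.4·((1.076 − 1)/(1.056 − 1) − 1)

8.7143 L


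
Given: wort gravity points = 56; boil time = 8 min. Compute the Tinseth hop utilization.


U = 1.65·0.000125^(GP/1000) · (1 − e^(−0.04·t))/4.15
bigness = 1.65·0.000125^(56/1000) = 0.9975
boil_factor = (1 − e^(−0.04·8))/4.15 = 0.0660
U = 0.9975 · 0.0660

0.0658


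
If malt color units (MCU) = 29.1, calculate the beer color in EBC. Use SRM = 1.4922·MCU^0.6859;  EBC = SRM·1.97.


SRM = 1.4922·29.1^0.6859 = 15.0630
EBC = 15.0630·1.97

29.6741 EBC


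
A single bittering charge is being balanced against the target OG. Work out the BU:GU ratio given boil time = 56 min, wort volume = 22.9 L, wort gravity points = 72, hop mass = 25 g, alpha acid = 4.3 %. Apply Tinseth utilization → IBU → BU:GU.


U = 1.65·0.000125^(GP/1000)·(1−e^(−0.04t))/4.15;  IBU = (α/100)·m·U·1000/V;  BU:GU = IBU/GP
U = 1.65·0.000125^(72/1000)·(1−e^(−0.04·56))/4.15 = 0.1860
IBU = (4.3/100)·25·0.1860·1000/22.9 = 8.7317
BU:GU = 8.7317/72

0.1213


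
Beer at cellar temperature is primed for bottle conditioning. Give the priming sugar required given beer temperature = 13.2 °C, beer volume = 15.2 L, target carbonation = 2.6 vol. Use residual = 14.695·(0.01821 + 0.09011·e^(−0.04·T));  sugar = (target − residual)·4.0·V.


residual = 14.695·(0.01821 + 0.09011·e^(−0.04·13.2)) = 1.0486
sugar = (2.6 − 1.0486)·4.0·15.2

94.3271 g


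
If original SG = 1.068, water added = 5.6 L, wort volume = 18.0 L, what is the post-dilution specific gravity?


SG_new = 1 + (SG_old − 1)·V_old/(V_old + V_water)
pts = (1.068 − 1)·1000·18.0/(18.0 + 5.6) = 51.8644
SG_new = 1 + 51.8644/1000

1.0519


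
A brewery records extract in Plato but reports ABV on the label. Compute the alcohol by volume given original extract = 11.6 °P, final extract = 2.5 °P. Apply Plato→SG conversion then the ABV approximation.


SG = 259/(259 − P);  ABV = (OG − FG)·131.25
OG = 259/(259 − 11.6) = 1.0469
FG = 259/(259 − 2.5) = 1.0097
ABV = (1.0469 − 1.0097)·131.25

4.8748 % ABV


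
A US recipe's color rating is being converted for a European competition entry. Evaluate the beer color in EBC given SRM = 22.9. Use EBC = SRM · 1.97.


EBC = 22.9 · 1.97

45.1130 EBC


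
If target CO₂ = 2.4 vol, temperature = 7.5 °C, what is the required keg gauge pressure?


psi = vols/(0.01821 + 0.09011·e^(−0.04·T)) − 14.695
psi = 2.4/(0.01821 + 0.09011·e^(−0.04·7.5)) − 14.695

13.5519 psi


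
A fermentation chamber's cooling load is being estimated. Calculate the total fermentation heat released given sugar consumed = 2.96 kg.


Q = m_sugar · 590 kJ/kg
Q = 2.96 · 590

1746.4000 kJ


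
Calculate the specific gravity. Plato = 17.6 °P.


SG = 259/(259 − P)
SG = 259/(259 − 17.6)

1.0729


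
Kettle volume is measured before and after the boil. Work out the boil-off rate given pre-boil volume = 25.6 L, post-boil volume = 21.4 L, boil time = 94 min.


rate = (V_pre − V_post) / (t_min/60)
rate = (25.6 − 21.4) / (94/60)

2.6809 L/hr


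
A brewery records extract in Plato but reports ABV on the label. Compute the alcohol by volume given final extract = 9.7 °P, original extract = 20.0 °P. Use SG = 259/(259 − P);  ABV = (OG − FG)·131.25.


OG = 259/(259 − 20.0) = 1.0837
FG = 259/(259 − 9.7) = 1.0389
ABV = (1.0837 − 1.0389)·131.25

5.8765 % ABV


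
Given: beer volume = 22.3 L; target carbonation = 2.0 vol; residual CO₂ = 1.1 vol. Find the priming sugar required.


sugar = (target − residual)·4.0·V
sugar = (2.0 − 1.1)·4.0·22.3

80.2800 g


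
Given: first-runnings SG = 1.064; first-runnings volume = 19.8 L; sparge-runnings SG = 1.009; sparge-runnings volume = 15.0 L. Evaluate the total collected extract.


total = Σ (SG_i − 1)·1000·V_i
first = (1.064 − 1)·1000·19.8 = 1267.2000
sparge = (1.009 − 1)·1000·15.0 = 135.0000
total = 1267.2000 + 135.0000

1402.2000 gravity·L


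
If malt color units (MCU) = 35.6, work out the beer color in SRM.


SRM = 1.4922 · MCU^0.6859
SRM = 1.4922 · 35.6^0.6859

17.2968 SRM


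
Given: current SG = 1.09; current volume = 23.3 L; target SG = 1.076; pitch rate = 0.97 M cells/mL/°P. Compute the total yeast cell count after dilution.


V_w = V·((SG_c−1)/(SG_t−1)−1);  °P = 259 − 259/SG_t;  cells = rate·(V+V_w)·°P
V_w = 23.3·((1.09−1)/(1.076−1)−1) = 4.2921
V_final = 23.3 + 4.2921 = 27.5921
°P = 259 − 259/1.076 = 18.2937
cells = 0.97·27.5921·18.2937

489.6183 billion cells


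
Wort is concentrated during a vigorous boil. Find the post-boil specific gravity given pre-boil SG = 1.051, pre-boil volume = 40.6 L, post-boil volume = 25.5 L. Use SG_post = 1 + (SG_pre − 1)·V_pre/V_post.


pts_pre = (1.051 − 1)·1000 = 51.0000
pts_post = 51.0000·40.6/25.5 = 81.2000
SG_post = 1 + 81.2000/1000

1.0812


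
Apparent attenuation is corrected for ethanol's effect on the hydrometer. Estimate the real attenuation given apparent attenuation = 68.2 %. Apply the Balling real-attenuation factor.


RA = AA · 0.8192
RA = 68.2 · 0.8192

55.8694 %


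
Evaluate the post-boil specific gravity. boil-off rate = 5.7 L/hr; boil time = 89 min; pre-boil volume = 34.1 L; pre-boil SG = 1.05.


V_post = V_pre − rate·(t/60);  SG_post = 1 + (SG_pre−1)·V_pre/V_post
V_post = 34.1 − 5.7·(89/60) = 25.6450
SG_post = 1 + (1.05 − 1)·34.1/25.6450

1.0665


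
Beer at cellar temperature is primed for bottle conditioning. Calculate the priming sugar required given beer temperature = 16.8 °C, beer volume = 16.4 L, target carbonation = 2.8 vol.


residual = 14.695·(0.01821 + 0.09011·e^(−0.04·T));  sugar = (target − residual)·4.0·V
residual = 14.695·(0.01821 + 0.09011·e^(−0.04·16.8)) = 0.9438
sugar = (2.8 − 0.9438)·4.0·16.4

121.7648 g


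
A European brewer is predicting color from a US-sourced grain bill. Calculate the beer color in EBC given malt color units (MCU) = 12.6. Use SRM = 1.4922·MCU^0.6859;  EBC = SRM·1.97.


SRM = 1.4922·12.6^0.6859 = 8.4834
EBC = 8.4834·1.97

16.7123 EBC


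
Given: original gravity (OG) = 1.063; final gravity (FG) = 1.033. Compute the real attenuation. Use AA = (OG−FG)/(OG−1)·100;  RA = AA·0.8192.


AA = (1.063 − 1.033)/(1.063 − 1)·100 = 47.6190
RA = 47.6190·0.8192

39.0095 %


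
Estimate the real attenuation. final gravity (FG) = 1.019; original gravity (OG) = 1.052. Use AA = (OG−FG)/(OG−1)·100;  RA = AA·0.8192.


AA = (1.052 − 1.019)/(1.052 − 1)·100 = 63.4615
RA = 63.4615·0.8192

51.9877 %


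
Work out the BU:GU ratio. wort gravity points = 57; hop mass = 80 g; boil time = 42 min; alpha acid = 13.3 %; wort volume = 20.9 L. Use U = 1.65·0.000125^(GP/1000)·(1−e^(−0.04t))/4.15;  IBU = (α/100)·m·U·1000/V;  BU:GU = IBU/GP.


U = 1.65·0.000125^(57/1000)·(1−e^(−0.04·42))/4.15 = 0.1938
IBU = (13.3/100)·80·0.1938·1000/20.9 = 98.6688
BU:GU = 98.6688/57

1.7310


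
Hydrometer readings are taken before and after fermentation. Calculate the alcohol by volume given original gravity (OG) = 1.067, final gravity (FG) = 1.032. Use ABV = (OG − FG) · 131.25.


ABV = (1.067 − 1.032) · 131.25

4.5937 % ABV


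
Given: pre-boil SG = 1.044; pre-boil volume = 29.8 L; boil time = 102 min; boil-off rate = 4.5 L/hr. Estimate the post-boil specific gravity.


V_post = V_pre − rate·(t/60);  SG_post = 1 + (SG_pre−1)·V_pre/V_post
V_post = 29.8 − 4.5·(102/60) = 22.1500
SG_post = 1 + (1.044 − 1)·29.8/22.1500

1.0592


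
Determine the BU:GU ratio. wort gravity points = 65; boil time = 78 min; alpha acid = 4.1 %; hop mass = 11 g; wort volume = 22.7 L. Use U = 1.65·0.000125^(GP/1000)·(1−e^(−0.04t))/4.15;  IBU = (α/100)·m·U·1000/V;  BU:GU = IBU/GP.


U = 1.65·0.000125^(65/1000)·(1−e^(−0.04·78))/4.15 = 0.2119
IBU = (4.1/100)·11·0.2119·1000/22.7 = 4.2099
BU:GU = 4.2099/65

0.0648


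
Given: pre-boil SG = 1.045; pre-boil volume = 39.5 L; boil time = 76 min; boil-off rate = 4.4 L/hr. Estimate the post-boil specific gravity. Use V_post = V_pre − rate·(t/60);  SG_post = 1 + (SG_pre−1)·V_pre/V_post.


V_post = 39.5 − 4.4·(76/60) = 33.9267
SG_post = 1 + (1.045 − 1)·39.5/33.9267

1.0524


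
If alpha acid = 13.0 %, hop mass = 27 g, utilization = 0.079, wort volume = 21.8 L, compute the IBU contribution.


IBU = (α/100)·mass·U·1000 / V
IBU = (13.0/100)·27·0.079·1000 / 21.8

12.7197 IBU


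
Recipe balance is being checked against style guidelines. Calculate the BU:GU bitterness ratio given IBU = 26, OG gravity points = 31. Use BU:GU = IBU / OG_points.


BU:GU = 26 / 31

0.8387


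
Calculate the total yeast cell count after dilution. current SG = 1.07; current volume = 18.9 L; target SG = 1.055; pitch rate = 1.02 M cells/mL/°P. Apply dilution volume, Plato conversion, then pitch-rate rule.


V_w = V·((SG_c−1)/(SG_t−1)−1);  °P = 259 − 259/SG_t;  cells = rate·(V+V_w)·°P
V_w = 18.9·((1.07−1)/(1.055−1)−1) = 5.1545
V_final = 18.9 + 5.1545 = 24.0545
°P = 259 − 259/1.055 = 13.5024
cells = 1.02·24.0545·13.5024

331.2892 billion cells


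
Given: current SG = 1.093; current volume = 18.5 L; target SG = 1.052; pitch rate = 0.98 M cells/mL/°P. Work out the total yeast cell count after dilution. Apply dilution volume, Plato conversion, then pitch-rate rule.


V_w = V·((SG_c−1)/(SG_t−1)−1);  °P = 259 − 259/SG_t;  cells = rate·(V+V_w)·°P
V_w = 18.5·((1.093−1)/(1.052−1)−1) = 14.5865
V_final = 18.5 + 14.5865 = 33.0865
°P = 259 − 259/1.052 = 12.8023
cells = 0.98·33.0865·12.8023

415.1115 billion cells


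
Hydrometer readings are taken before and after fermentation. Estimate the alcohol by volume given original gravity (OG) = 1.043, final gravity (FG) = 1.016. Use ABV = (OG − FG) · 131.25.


ABV = (1.043 − 1.016) · 131.25

3.5437 % ABV


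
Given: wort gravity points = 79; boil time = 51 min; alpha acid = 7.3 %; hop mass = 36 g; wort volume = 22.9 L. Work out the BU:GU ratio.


U = 1.65·0.000125^(GP/1000)·(1−e^(−0.04t))/4.15;  IBU = (α/100)·m·U·1000/V;  BU:GU = IBU/GP
U = 1.65·0.000125^(79/1000)·(1−e^(−0.04·51))/4.15 = 0.1701
IBU = (7.3/100)·36·0.1701·1000/22.9 = 19.5158
BU:GU = 19.5158/79

0.2470


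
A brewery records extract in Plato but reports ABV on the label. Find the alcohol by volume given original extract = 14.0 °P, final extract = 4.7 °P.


SG = 259/(259 − P);  ABV = (OG − FG)·131.25
OG = 259/(259 − 14.0) = 1.0571
FG = 259/(259 − 4.7) = 1.0185
ABV = (1.0571 − 1.0185)·131.25

5.0742 % ABV


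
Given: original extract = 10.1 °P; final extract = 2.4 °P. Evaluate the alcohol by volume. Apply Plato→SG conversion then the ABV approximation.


SG = 259/(259 − P);  ABV = (OG − FG)·131.25
OG = 259/(259 − 10.1) = 1.0406
FG = 259/(259 − 2.4) = 1.0094
ABV = (1.0406 − 1.0094)·131.25

4.0983 % ABV


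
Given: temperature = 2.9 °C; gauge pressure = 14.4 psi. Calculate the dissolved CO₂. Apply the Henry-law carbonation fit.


vols = (P + 14.695)·(0.01821 + 0.09011·e^(−0.04·T))
vols = (14.4 + 14.695)·(0.01821 + 0.09011·e^(−0.04·2.9))

2.8644 volumes


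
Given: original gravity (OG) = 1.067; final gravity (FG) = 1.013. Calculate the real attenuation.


AA = (OG−FG)/(OG−1)·100;  RA = AA·0.8192
AA = (1.067 − 1.013)/(1.067 − 1)·100 = 80.5970
RA = 80.5970·0.8192

66.0251 %


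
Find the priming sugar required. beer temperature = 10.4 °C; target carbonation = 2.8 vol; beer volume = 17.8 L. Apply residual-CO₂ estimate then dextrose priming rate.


residual = 14.695·(0.01821 + 0.09011·e^(−0.04·T));  sugar = (target − residual)·4.0·V
residual = 14.695·(0.01821 + 0.09011·e^(−0.04·10.4)) = 1.1411
sugar = (2.8 − 1.1411)·4.0·17.8

118.1121 g


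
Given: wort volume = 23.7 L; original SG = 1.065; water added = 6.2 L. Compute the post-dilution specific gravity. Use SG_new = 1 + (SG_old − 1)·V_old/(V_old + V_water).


pts = (1.065 − 1)·1000·23.7/(23.7 + 6.2) = 51.5217
SG_new = 1 + 51.5217/1000

1.0515


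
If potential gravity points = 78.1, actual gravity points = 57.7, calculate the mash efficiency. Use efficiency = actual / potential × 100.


efficiency = 57.7 / 78.1 × 100

73.8796 %


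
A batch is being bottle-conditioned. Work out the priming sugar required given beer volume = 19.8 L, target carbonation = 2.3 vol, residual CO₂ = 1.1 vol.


sugar = (target − residual)·4.0·V
sugar = (2.3 − 1.1)·4.0·19.8

95.0400 g


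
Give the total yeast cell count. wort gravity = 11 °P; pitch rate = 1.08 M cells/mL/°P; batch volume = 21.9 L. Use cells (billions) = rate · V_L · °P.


cells = 1.08 · 21.9 · 11

260.1720 billion cells


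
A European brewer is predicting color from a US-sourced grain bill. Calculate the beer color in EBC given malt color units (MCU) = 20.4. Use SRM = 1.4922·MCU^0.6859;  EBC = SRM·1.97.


SRM = 1.4922·20.4^0.6859 = 11.8060
EBC = 11.8060·1.97

23.2578 EBC


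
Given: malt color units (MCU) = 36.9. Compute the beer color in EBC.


SRM = 1.4922·MCU^0.6859;  EBC = SRM·1.97
SRM = 1.4922·36.9^0.6859 = 17.7276
EBC = 17.7276·1.97

34.9234 EBC


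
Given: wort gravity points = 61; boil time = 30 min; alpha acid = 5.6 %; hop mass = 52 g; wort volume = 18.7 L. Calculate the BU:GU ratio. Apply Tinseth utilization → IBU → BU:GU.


U = 1.65·0.000125^(GP/1000)·(1−e^(−0.04t))/4.15;  IBU = (α/100)·m·U·1000/V;  BU:GU = IBU/GP
U = 1.65·0.000125^(61/1000)·(1−e^(−0.04·30))/4.15 = 0.1606
IBU = (5.6/100)·52·0.1606·1000/18.7 = 25.0065
BU:GU = 25.0065/61

0.4099


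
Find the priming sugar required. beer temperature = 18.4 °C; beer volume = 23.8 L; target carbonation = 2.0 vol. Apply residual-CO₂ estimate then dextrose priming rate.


residual = 14.695·(0.01821 + 0.09011·e^(−0.04·T));  sugar = (target − residual)·4.0·V
residual = 14.695·(0.01821 + 0.09011·e^(−0.04·18.4)) = 0.9019
sugar = (2.0 − 0.9019)·4.0·23.8

104.5385 g


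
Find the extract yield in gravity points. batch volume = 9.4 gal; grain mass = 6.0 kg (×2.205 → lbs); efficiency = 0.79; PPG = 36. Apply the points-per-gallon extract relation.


points = lbs × PPG × eff / vol
lbs = 6.0 × 2.205 = 13.2300
points = 13.2300 × 36 × 0.79 / 9.4

40.0278 points


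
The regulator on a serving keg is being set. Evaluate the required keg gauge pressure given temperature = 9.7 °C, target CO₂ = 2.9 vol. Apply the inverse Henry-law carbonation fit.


psi = vols/(0.01821 + 0.09011·e^(−0.04·T)) − 14.695
psi = 2.9/(0.01821 + 0.09011·e^(−0.04·9.7)) − 14.695

21.8558 psi


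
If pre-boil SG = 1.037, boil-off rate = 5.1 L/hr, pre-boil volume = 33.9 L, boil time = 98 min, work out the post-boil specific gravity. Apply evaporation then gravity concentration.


V_post = V_pre − rate·(t/60);  SG_post = 1 + (SG_pre−1)·V_pre/V_post
V_post = 33.9 − 5.1·(98/60) = 25.5700
SG_post = 1 + (1.037 − 1)·33.9/25.5700

1.0491


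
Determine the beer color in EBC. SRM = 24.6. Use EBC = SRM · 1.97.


EBC = 24.6 · 1.97

48.4620 EBC


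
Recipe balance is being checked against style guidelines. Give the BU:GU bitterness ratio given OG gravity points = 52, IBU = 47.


BU:GU = IBU / OG_points
BU:GU = 47 / 52

0.9038


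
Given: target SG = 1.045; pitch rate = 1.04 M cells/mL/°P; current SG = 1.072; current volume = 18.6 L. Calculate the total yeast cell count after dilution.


V_w = V·((SG_c−1)/(SG_t−1)−1);  °P = 259 − 259/SG_t;  cells = rate·(V+V_w)·°P
V_w = 18.6·((1.072−1)/(1.045−1)−1) = 11.1600
V_final = 18.6 + 11.1600 = 29.7600
°P = 259 − 259/1.045 = 11.1531
cells = 1.04·29.7600·11.1531

345.1932 billion cells


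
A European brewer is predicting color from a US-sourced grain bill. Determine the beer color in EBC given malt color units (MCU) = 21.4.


SRM = 1.4922·MCU^0.6859;  EBC = SRM·1.97
SRM = 1.4922·21.4^0.6859 = 12.1999
EBC = 12.1999·1.97

24.0339 EBC


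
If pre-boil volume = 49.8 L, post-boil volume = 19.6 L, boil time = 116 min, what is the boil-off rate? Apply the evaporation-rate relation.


rate = (V_pre − V_post) / (t_min/60)
rate = (49.8 − 19.6) / (116/60)

15.6207 L/hr


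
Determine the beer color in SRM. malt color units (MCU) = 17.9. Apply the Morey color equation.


SRM = 1.4922 · MCU^0.6859
SRM = 1.4922 · 17.9^0.6859

10.7934 SRM


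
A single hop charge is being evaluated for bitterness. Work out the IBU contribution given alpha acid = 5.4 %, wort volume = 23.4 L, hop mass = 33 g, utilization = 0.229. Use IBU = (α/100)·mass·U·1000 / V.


IBU = (5.4/100)·33·0.229·1000 / 23.4

17.4392 IBU


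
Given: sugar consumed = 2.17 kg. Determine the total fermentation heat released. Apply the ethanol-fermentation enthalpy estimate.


Q = m_sugar · 590 kJ/kg
Q = 2.17 · 590

1280.3000 kJ


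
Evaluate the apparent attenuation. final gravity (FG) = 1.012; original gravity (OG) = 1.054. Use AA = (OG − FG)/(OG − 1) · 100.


AA = (1.054 − 1.012)/(1.054 − 1) · 100

77.7778 %


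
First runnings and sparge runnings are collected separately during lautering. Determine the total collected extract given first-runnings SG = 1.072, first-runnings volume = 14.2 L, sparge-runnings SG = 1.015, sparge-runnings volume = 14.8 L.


total = Σ (SG_i − 1)·1000·V_i
first = (1.072 − 1)·1000·14.2 = 1022.4000
sparge = (1.015 − 1)·1000·14.8 = 222.0000
total = 1022.4000 + 222.0000

1244.4000 gravity·L


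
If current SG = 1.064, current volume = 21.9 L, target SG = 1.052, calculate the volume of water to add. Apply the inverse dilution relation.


V_water = V·((SG_curr − 1)/(SG_target − 1) − 1)
V_water = 21.9·((1.064 − 1)/(1.052 − 1) − 1)

5.0538 L


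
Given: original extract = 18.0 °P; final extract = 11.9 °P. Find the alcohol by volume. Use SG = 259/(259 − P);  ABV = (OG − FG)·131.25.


OG = 259/(259 − 18.0) = 1.0747
FG = 259/(259 − 11.9) = 1.0482
ABV = (1.0747 − 1.0482)·131.25

3.4821 % ABV


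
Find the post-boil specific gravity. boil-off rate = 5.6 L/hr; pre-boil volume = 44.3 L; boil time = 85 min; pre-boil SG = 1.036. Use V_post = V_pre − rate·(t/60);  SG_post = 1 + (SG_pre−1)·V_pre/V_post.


V_post = 44.3 − 5.6·(85/60) = 36.3667
SG_post = 1 + (1.036 − 1)·44.3/36.3667

1.0439


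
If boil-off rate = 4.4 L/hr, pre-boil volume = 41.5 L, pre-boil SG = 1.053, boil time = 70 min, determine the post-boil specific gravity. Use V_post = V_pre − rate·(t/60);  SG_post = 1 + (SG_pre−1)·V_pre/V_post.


V_post = 41.5 − 4.4·(70/60) = 36.3667
SG_post = 1 + (1.053 − 1)·41.5/36.3667

1.0605


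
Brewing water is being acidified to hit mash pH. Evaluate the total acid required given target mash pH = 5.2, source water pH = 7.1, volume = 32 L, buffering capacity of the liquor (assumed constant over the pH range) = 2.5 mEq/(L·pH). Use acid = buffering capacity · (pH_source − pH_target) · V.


acid = 2.5 · (7.1 − 5.2) · 32

152.0000 mEq


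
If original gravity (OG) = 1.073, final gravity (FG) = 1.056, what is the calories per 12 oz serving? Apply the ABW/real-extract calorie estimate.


ABW = (OG−FG)·131.25·0.79/FG;  °P = 259 − 259/SG (for OG→OE and FG→AE);  RE = 0.1808·OE + 0.8192·AE;  Cal = (6.9·ABW + 4·(RE−0.1))·FG·3.55
ABW = (1.073 − 1.056)·131.25·0.79/1.056 = 1.6692
OE = 259 − 259/1.073 = 17.6207 °P
AE = 259 − 259/1.056 = 13.7348 °P
RE = 0.1808·17.6207 + 0.8192·13.7348 = 14.4374 °P
Cal = (6.9·1.6692 + 4·(14.4374−0.1))·1.056·3.55

258.1693 kcal


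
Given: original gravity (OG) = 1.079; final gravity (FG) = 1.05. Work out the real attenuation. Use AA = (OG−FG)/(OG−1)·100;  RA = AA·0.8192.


AA = (1.079 − 1.05)/(1.079 − 1)·100 = 36.7089
RA = 36.7089·0.8192

30.0719 %


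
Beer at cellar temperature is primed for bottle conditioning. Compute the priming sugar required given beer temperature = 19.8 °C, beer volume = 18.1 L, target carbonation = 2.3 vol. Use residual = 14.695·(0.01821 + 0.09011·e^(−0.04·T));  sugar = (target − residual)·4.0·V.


residual = 14.695·(0.01821 + 0.09011·e^(−0.04·19.8)) = 0.8674
sugar = (2.3 − 0.8674)·4.0·18.1

103.7230 g


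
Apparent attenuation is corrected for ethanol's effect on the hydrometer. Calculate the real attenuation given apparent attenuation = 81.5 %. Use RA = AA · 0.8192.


RA = 81.5 · 0.8192

66.7648 %


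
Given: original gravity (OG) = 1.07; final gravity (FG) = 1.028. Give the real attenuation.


AA = (OG−FG)/(OG−1)·100;  RA = AA·0.8192
AA = (1.07 − 1.028)/(1.07 − 1)·100 = 60.0000
RA = 60.0000·0.8192

49.1520 %


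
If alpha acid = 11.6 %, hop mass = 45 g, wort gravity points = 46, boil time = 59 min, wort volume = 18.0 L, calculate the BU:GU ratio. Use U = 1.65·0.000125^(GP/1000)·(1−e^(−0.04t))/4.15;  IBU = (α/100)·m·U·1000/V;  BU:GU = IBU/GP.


U = 1.65·0.000125^(46/1000)·(1−e^(−0.04·59))/4.15 = 0.2381
IBU = (11.6/100)·45·0.2381·1000/18.0 = 69.0587
BU:GU = 69.0587/46

1.5013
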